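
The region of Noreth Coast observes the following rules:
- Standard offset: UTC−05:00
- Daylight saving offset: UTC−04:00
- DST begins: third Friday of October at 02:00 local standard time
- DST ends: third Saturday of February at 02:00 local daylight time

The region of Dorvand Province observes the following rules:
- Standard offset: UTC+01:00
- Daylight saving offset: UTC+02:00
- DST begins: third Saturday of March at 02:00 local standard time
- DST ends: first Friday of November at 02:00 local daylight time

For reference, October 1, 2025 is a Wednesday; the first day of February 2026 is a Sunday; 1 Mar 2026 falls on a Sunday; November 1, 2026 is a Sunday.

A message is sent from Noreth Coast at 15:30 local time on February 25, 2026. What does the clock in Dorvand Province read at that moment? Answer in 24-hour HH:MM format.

1 October 2025 is a Wednesday, so the first Friday is October 3 and the third is October 17.
1 February 2026 is a Sunday, so the first Saturday is February 7 and the third is February 21.
February 25, 2026 is outside the daylight-saving period (17 October 2025 – 21 February 2026), so Noreth Coast is on standard time, UTC−05:00.
15:30 Noreth Coast + 5h = 20:30 UTC.
1 March 2026 is a Sunday, so the first Saturday is March 7 and the third is March 21.
1 November 2026 is a Sunday, so the first Friday is November 6.
At the standard offset (UTC+01:00), 20:30 UTC + 1h = 21:30 Dorvand Province standard time.
The standard-time date in Dorvand Province, February 25, 2026, is outside the daylight-saving period (21 March – 6 November), so Dorvand Province is on standard time, UTC+01:00.
20:30 UTC + 1h = 21:30 Dorvand Province.

21:30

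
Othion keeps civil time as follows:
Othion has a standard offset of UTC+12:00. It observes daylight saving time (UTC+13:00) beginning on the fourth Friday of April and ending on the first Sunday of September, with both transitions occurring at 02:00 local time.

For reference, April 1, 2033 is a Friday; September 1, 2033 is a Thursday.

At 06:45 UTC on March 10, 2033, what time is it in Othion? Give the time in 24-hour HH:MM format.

18:45

1 April 2033 is a Friday, so the first Friday is April 1 and the fourth is April 22.
1 September 2033 is a Thursday, so the first Sunday is September 4.
At the standard offset (UTC+12:00), 06:45 UTC + 12h = 18:45 Othion standard time.
Daylight saving runs 22 April – 4 September; the standard-time date in Othion, March 10, 2033, is outside that window, so Othion is on standard time at UTC+12:00.
06:45 UTC + 12h = 18:45 local.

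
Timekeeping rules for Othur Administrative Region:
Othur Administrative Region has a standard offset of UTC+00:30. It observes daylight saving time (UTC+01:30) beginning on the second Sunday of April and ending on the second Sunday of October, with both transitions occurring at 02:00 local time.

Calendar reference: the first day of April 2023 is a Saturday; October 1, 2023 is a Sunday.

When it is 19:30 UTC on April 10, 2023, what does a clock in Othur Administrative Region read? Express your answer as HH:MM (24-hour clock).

21:00

1 April 2023 is a Saturday, so the first Sunday is April 2 and the second is April 9.
1 October 2023 is a Sunday, so the first Sunday is October 1 and the second is October 8.
At the standard offset (UTC+00:30), 19:30 UTC + 0h30m = 20:00 Othur Administrative Region standard time.
The standard-time date in Othur Administrative Region, April 10, 2023, lies within the daylight-saving period (9 April – 8 October), so Othur Administrative Region is on daylight time, UTC+01:30.
19:30 UTC + 1h30m = 21:00 local.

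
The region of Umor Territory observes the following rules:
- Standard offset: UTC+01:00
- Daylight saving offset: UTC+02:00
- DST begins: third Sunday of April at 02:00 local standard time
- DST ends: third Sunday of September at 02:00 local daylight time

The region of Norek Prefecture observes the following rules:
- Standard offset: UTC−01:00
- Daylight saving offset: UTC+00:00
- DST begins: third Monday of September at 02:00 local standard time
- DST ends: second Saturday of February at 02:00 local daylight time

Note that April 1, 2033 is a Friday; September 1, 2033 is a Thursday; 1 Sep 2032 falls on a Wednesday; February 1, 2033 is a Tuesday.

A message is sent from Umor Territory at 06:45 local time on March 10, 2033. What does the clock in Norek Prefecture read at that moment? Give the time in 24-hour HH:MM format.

04:45

1 April 2033 is a Friday, so the first Sunday is April 3 and the third is April 17.
1 September 2033 is a Thursday, so the first Sunday is September 4 and the third is September 18.
Daylight saving runs 17 April – 18 September; March 10, 2033 is outside that window, so Umor Territory is on standard time at UTC+01:00.
06:45 Umor Territory − 1h = 05:45 UTC.
1 September 2032 is a Wednesday, so the first Monday is September 6 and the third is September 20.
1 February 2033 is a Tuesday, so the first Saturday is February 5 and the second is February 12.
At the standard offset (UTC−01:00), 05:45 UTC − 1h = 04:45 Norek Prefecture standard time.
Daylight saving runs 20 September 2032 – 12 February 2033; the standard-time date in Norek Prefecture, March 10, 2033, is outside that window, so Norek Prefecture is on standard time at UTC−01:00.
05:45 UTC − 1h = 04:45 Norek Prefecture.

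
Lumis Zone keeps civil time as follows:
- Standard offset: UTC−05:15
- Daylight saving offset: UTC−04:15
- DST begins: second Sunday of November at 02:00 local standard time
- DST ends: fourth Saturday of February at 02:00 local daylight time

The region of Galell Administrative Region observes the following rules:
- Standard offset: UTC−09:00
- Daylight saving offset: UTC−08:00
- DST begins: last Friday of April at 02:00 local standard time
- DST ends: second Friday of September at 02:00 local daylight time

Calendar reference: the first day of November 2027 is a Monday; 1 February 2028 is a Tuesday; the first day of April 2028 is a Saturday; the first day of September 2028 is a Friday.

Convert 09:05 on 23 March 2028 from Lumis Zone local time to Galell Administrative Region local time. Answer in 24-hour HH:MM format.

05:20

1 November 2027 is a Monday, so the first Sunday is November 7 and the second is November 14.
1 February 2028 is a Tuesday, so the first Saturday is February 5 and the fourth is February 26.
23 March 2028 is outside the daylight-saving period (14 November 2027 – 26 February 2028), so Lumis Zone is on standard time, UTC−05:15.
09:05 Lumis Zone + 5h15m = 14:20 UTC.
1 April 2028 is a Saturday, so Fridays fall on 7, 14, 21, 28; the last is April 28.
1 September 2028 is a Friday, so the first Friday is September 1 and the second is September 8.
At the standard offset (UTC−09:00), 14:20 UTC − 9h = 05:20 Galell Administrative Region standard time.
The standard-time date in Galell Administrative Region, 23 March 2028, does not fall between 28 April and 8 September, so daylight saving is not in effect and Galell Administrative Region is at UTC−09:00.
14:20 UTC − 9h = 05:20 Galell Administrative Region.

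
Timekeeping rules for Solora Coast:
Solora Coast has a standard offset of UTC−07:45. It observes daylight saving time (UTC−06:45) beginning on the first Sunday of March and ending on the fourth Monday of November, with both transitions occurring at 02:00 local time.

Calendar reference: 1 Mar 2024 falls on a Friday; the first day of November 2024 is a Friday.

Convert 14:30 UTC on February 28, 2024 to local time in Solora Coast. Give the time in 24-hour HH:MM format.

1 March 2024 is a Friday, so the first Sunday is March 3.
1 November 2024 is a Friday, so the first Monday is November 4 and the fourth is November 25.
At the standard offset (UTC−07:45), 14:30 UTC − 7h45m = 06:45 Solora Coast standard time.
The standard-time date in Solora Coast, February 28, 2024, is outside the daylight-saving period (3 March – 25 November), so Solora Coast is on standard time, UTC−07:45.
14:30 UTC − 7h45m = 06:45 local.

06:45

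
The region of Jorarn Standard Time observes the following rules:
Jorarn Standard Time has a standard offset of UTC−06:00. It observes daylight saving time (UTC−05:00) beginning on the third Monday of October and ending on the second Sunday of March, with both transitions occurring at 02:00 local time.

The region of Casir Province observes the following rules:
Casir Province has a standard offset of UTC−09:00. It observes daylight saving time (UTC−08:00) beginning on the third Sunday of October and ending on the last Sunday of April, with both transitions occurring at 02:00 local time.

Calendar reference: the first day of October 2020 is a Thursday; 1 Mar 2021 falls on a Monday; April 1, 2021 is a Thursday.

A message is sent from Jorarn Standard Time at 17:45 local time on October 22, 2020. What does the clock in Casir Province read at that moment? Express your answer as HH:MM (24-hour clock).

1 October 2020 is a Thursday, so the first Monday is October 5 and the third is October 19.
1 March 2021 is a Monday, so the first Sunday is March 7 and the second is March 14.
October 22, 2020 lies within the daylight-saving period (19 October 2020 – 14 March 2021), so Jorarn Standard Time is on daylight time, UTC−05:00.
17:45 Jorarn Standard Time + 5h = 22:45 UTC.
1 October 2020 is a Thursday, so the first Sunday is October 4 and the third is October 18.
1 April 2021 is a Thursday, so Sundays fall on 4, 11, 18, 25; the last is April 25.
At the standard offset (UTC−09:00), 22:45 UTC − 9h = 13:45 Casir Province standard time.
Daylight saving runs 18 October 2020 – 25 April 2021; the standard-time date in Casir Province, October 22, 2020, is inside that window, so Casir Province is at UTC−08:00.
22:45 UTC − 8h = 14:45 Casir Province.

14:45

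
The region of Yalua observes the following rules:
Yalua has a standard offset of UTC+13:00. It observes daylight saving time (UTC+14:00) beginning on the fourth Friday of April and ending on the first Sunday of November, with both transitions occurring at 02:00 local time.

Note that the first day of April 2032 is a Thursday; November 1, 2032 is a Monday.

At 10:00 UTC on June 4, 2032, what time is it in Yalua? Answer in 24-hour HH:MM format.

00:00

1 April 2032 is a Thursday, so the first Friday is April 2 and the fourth is April 23.
1 November 2032 is a Monday, so the first Sunday is November 7.
At the standard offset (UTC+13:00), 10:00 UTC + 13h = 23:00 Yalua standard time.
The standard-time date in Yalua, June 4, 2032, falls between 23 April and 7 November, so daylight saving is in effect and Yalua is at UTC+14:00.
10:00 UTC + 14h = 00:00 local (rolling into the next day, 5 June 2032).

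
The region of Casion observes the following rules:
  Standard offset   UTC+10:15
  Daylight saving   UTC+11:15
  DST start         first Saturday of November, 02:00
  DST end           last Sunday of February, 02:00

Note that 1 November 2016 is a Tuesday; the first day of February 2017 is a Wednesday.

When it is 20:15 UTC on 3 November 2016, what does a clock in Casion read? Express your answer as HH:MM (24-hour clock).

1 November 2016 is a Tuesday, so the first Saturday is November 5.
1 February 2017 is a Wednesday, so Sundays fall on 5, 12, 19, 26; the last is February 26.
At the standard offset (UTC+10:15), 20:15 UTC + 10h15m = 06:30 Casion standard time (rolling into the next day, 4 November 2016).
Daylight saving runs 5 November 2016 – 26 February 2017; the standard-time date in Casion, 4 November 2016, is outside that window, so Casion is on standard time at UTC+10:15.
20:15 UTC + 10h15m = 06:30 local (rolling into the next day, 4 November 2016).

06:30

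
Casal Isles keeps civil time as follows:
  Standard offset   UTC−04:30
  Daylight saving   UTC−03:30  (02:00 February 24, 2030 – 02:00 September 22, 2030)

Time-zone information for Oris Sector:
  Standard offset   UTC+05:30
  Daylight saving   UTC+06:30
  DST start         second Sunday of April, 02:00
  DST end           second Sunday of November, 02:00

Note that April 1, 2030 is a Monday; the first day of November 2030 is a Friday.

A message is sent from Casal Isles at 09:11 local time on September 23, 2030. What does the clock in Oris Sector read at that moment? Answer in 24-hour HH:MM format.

20:11

Daylight saving runs 24 February – 22 September; September 23, 2030 is outside that window, so Casal Isles is on standard time at UTC−04:30.
09:11 Casal Isles + 4h30m = 13:41 UTC.
1 April 2030 is a Monday, so the first Sunday is April 7 and the second is April 14.
1 November 2030 is a Friday, so the first Sunday is November 3 and the second is November 10.
At the standard offset (UTC+05:30), 13:41 UTC + 5h30m = 19:11 Oris Sector standard time.
The standard-time date in Oris Sector, September 23, 2030, falls between 14 April and 10 November, so daylight saving is in effect and Oris Sector is at UTC+06:30.
13:41 UTC + 6h30m = 20:11 Oris Sector.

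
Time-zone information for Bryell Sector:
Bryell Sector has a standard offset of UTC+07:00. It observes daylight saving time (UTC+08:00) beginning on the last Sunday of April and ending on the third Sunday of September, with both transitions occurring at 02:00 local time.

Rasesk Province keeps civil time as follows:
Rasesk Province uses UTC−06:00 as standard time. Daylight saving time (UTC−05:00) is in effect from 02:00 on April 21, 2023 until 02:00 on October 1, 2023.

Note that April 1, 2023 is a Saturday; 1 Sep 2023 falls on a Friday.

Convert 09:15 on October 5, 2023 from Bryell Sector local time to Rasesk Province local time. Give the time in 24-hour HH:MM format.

1 April 2023 is a Saturday, so Sundays fall on 2, 9, 16, 23, 30; the last is April 30.
1 September 2023 is a Friday, so the first Sunday is September 3 and the third is September 17.
Daylight saving runs 30 April – 17 September; October 5, 2023 is outside that window, so Bryell Sector is on standard time at UTC+07:00.
09:15 Bryell Sector − 7h = 02:15 UTC.
At the standard offset (UTC−06:00), 02:15 UTC − 6h = 20:15 Rasesk Province standard time (rolling into the previous day, 4 October 2023).
The standard-time date in Rasesk Province, October 4, 2023, does not fall between 21 April and 1 October, so daylight saving is not in effect and Rasesk Province is at UTC−06:00.
02:15 UTC − 6h = 20:15 Rasesk Province (rolling into the previous day, 4 October 2023).

20:15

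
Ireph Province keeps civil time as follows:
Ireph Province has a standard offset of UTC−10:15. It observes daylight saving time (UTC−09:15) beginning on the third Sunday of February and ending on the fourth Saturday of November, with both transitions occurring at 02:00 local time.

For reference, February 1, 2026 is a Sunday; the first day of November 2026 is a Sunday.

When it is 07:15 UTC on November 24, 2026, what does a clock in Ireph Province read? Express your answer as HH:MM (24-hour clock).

1 February 2026 is a Sunday, so the first Sunday is February 1 and the third is February 15.
1 November 2026 is a Sunday, so the first Saturday is November 7 and the fourth is November 28.
At the standard offset (UTC−10:15), 07:15 UTC − 10h15m = 21:00 Ireph Province standard time (rolling into the previous day, 23 November 2026).
The standard-time date in Ireph Province, November 23, 2026, lies within the daylight-saving period (15 February – 28 November), so Ireph Province is on daylight time, UTC−09:15.
07:15 UTC − 9h15m = 22:00 local (rolling into the previous day, 23 November 2026).

22:00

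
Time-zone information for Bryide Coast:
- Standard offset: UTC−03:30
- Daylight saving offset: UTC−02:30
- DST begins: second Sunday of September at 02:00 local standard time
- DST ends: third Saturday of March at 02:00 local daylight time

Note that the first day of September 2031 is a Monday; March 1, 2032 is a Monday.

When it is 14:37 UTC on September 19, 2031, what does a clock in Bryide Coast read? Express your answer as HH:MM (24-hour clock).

12:07

1 September 2031 is a Monday, so the first Sunday is September 7 and the second is September 14.
1 March 2032 is a Monday, so the first Saturday is March 6 and the third is March 20.
At the standard offset (UTC−03:30), 14:37 UTC − 3h30m = 11:07 Bryide Coast standard time.
Daylight saving runs 14 September 2031 – 20 March 2032; the standard-time date in Bryide Coast, September 19, 2031, is inside that window, so Bryide Coast is at UTC−02:30.
14:37 UTC − 2h30m = 12:07 local.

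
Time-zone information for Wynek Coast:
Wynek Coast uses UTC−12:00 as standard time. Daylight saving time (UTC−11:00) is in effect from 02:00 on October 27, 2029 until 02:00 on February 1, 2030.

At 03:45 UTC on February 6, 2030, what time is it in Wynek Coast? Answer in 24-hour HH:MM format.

At the standard offset (UTC−12:00), 03:45 UTC − 12h = 15:45 Wynek Coast standard time (rolling into the previous day, 5 February 2030).
The standard-time date in Wynek Coast, February 5, 2030, does not fall between 27 October 2029 and 1 February 2030, so daylight saving is not in effect and Wynek Coast is at UTC−12:00.
03:45 UTC − 12h = 15:45 local (rolling into the previous day, 5 February 2030).

15:45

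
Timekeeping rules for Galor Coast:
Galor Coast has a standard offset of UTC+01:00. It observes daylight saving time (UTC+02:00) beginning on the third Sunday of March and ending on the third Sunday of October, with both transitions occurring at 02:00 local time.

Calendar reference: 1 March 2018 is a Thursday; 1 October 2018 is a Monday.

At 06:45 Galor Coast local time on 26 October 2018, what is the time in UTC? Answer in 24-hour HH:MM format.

05:45

1 March 2018 is a Thursday, so the first Sunday is March 4 and the third is March 18.
1 October 2018 is a Monday, so the first Sunday is October 7 and the third is October 21.
26 October 2018 is outside the daylight-saving period (18 March – 21 October), so Galor Coast is on standard time, UTC+01:00.
06:45 local − 1h = 05:45 UTC.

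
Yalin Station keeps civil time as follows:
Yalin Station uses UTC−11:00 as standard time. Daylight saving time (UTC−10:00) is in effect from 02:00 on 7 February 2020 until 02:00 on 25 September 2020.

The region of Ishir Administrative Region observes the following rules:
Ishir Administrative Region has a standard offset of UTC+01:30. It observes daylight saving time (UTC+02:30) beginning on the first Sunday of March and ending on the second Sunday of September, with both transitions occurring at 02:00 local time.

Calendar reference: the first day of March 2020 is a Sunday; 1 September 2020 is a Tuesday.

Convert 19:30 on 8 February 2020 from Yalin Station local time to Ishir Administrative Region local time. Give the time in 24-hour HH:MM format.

Daylight saving runs 7 February – 25 September; 8 February 2020 is inside that window, so Yalin Station is at UTC−10:00.
19:30 Yalin Station + 10h = 05:30 UTC (rolling into the next day, 9 February 2020).
1 March 2020 is a Sunday, so the first Sunday is March 1.
1 September 2020 is a Tuesday, so the first Sunday is September 6 and the second is September 13.
At the standard offset (UTC+01:30), 05:30 UTC + 1h30m = 07:00 Ishir Administrative Region standard time.
Daylight saving runs 1 March – 13 September; the standard-time date in Ishir Administrative Region, 9 February 2020, is outside that window, so Ishir Administrative Region is on standard time at UTC+01:30.
05:30 UTC + 1h30m = 07:00 Ishir Administrative Region.

07:00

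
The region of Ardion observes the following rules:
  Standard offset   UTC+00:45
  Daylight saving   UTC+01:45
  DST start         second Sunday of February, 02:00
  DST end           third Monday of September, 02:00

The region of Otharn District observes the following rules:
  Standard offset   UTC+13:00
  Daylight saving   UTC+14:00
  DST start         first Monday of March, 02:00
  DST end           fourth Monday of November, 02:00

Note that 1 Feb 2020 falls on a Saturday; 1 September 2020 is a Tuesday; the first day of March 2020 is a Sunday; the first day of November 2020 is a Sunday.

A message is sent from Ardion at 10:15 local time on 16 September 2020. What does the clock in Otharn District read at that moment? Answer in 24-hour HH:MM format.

1 February 2020 is a Saturday, so the first Sunday is February 2 and the second is February 9.
1 September 2020 is a Tuesday, so the first Monday is September 7 and the third is September 21.
16 September 2020 falls between 9 February and 21 September, so daylight saving is in effect and Ardion is at UTC+01:45.
10:15 Ardion − 1h45m = 08:30 UTC.
1 March 2020 is a Sunday, so the first Monday is March 2.
1 November 2020 is a Sunday, so the first Monday is November 2 and the fourth is November 23.
At the standard offset (UTC+13:00), 08:30 UTC + 13h = 21:30 Otharn District standard time.
The standard-time date in Otharn District, 16 September 2020, falls between 2 March and 23 November, so daylight saving is in effect and Otharn District is at UTC+14:00.
08:30 UTC + 14h = 22:30 Otharn District.

22:30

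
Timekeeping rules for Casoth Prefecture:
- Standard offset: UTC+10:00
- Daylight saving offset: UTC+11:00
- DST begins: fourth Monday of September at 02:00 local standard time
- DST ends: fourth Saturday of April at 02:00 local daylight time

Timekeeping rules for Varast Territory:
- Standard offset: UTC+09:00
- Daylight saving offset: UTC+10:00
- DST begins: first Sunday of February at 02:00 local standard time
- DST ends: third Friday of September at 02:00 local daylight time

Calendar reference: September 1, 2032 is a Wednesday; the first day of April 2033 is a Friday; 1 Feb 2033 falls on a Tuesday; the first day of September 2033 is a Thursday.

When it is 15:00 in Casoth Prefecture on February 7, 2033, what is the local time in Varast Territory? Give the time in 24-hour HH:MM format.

1 September 2032 is a Wednesday, so the first Monday is September 6 and the fourth is September 27.
1 April 2033 is a Friday, so the first Saturday is April 2 and the fourth is April 23.
Daylight saving runs 27 September 2032 – 23 April 2033; February 7, 2033 is inside that window, so Casoth Prefecture is at UTC+11:00.
15:00 Casoth Prefecture − 11h = 04:00 UTC.
1 February 2033 is a Tuesday, so the first Sunday is February 6.
1 September 2033 is a Thursday, so the first Friday is September 2 and the third is September 16.
At the standard offset (UTC+09:00), 04:00 UTC + 9h = 13:00 Varast Territory standard time.
Daylight saving runs 6 February – 16 September; the standard-time date in Varast Territory, February 7, 2033, is inside that window, so Varast Territory is at UTC+10:00.
04:00 UTC + 10h = 14:00 Varast Territory.

14:00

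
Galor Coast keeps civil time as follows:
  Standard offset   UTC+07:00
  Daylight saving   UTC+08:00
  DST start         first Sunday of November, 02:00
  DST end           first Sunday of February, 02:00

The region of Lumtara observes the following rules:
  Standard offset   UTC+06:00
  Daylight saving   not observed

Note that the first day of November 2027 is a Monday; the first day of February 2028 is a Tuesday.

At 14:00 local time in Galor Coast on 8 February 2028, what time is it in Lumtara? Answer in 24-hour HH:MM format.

1 November 2027 is a Monday, so the first Sunday is November 7.
1 February 2028 is a Tuesday, so the first Sunday is February 6.
8 February 2028 does not fall between 7 November 2027 and 6 February 2028, so daylight saving is not in effect and Galor Coast is at UTC+07:00.
14:00 Galor Coast − 7h = 07:00 UTC.
Lumtara stays on UTC+06:00 all year.
07:00 UTC + 6h = 13:00 Lumtara.

13:00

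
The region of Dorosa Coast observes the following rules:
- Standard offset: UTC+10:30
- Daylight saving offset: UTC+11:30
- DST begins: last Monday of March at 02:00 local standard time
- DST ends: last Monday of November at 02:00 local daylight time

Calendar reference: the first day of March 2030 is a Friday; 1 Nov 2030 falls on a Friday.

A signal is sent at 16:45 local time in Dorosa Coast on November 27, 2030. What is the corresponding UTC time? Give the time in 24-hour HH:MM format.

1 March 2030 is a Friday, so Mondays fall on 4, 11, 18, 25; the last is March 25.
1 November 2030 is a Friday, so Mondays fall on 4, 11, 18, 25; the last is November 25.
November 27, 2030 does not fall between 25 March and 25 November, so daylight saving is not in effect and Dorosa Coast is at UTC+10:30.
16:45 local − 10h30m = 06:15 UTC.

06:15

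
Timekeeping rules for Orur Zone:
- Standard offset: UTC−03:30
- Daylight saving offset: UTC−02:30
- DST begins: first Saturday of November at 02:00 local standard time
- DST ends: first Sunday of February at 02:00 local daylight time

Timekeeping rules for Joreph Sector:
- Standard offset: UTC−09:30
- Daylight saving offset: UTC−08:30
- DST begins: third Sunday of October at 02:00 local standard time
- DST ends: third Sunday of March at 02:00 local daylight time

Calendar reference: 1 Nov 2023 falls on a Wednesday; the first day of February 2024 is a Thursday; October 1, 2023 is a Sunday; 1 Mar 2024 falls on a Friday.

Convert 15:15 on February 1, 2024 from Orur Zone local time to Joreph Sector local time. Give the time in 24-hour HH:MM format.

09:15

1 November 2023 is a Wednesday, so the first Saturday is November 4.
1 February 2024 is a Thursday, so the first Sunday is February 4.
Daylight saving runs 4 November 2023 – 4 February 2024; February 1, 2024 is inside that window, so Orur Zone is at UTC−02:30.
15:15 Orur Zone + 2h30m = 17:45 UTC.
1 October 2023 is a Sunday, so the first Sunday is October 1 and the third is October 15.
1 March 2024 is a Friday, so the first Sunday is March 3 and the third is March 17.
At the standard offset (UTC−09:30), 17:45 UTC − 9h30m = 08:15 Joreph Sector standard time.
Daylight saving runs 15 October 2023 – 17 March 2024; the standard-time date in Joreph Sector, February 1, 2024, is inside that window, so Joreph Sector is at UTC−08:30.
17:45 UTC − 8h30m = 09:15 Joreph Sector.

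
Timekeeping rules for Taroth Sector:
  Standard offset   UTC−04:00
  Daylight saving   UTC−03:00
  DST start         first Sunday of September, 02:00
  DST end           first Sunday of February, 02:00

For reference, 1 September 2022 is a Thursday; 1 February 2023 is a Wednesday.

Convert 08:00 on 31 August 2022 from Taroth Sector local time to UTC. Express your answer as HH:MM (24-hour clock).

12:00

1 September 2022 is a Thursday, so the first Sunday is September 4.
1 February 2023 is a Wednesday, so the first Sunday is February 5.
Daylight saving runs 4 September 2022 – 5 February 2023; 31 August 2022 is outside that window, so Taroth Sector is on standard time at UTC−04:00.
08:00 local + 4h = 12:00 UTC.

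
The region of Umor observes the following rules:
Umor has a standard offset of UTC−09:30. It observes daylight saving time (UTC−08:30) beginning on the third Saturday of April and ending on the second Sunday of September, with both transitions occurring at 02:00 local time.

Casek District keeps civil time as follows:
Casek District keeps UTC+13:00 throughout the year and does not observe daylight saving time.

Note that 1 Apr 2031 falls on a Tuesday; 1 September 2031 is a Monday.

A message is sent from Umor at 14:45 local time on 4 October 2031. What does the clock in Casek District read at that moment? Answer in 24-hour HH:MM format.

13:15

1 April 2031 is a Tuesday, so the first Saturday is April 5 and the third is April 19.
1 September 2031 is a Monday, so the first Sunday is September 7 and the second is September 14.
Daylight saving runs 19 April – 14 September; 4 October 2031 is outside that window, so Umor is on standard time at UTC−09:30.
14:45 Umor + 9h30m = 00:15 UTC (rolling into the next day, 5 October 2031).
Casek District stays on UTC+13:00 all year.
00:15 UTC + 13h = 13:15 Casek District.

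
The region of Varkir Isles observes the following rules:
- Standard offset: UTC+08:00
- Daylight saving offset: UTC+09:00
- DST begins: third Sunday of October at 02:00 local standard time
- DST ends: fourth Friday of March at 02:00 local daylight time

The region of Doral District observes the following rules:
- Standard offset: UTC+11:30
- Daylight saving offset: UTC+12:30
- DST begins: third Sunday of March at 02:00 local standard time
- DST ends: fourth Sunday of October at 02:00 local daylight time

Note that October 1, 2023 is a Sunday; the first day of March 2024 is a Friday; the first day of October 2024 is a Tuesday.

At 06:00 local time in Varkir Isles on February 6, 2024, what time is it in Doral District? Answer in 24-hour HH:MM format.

1 October 2023 is a Sunday, so the first Sunday is October 1 and the third is October 15.
1 March 2024 is a Friday, so the first Friday is March 1 and the fourth is March 22.
February 6, 2024 falls between 15 October 2023 and 22 March 2024, so daylight saving is in effect and Varkir Isles is at UTC+09:00.
06:00 Varkir Isles − 9h = 21:00 UTC (rolling into the previous day, 5 February 2024).
1 March 2024 is a Friday, so the first Sunday is March 3 and the third is March 17.
1 October 2024 is a Tuesday, so the first Sunday is October 6 and the fourth is October 27.
At the standard offset (UTC+11:30), 21:00 UTC + 11h30m = 08:30 Doral District standard time (rolling into the next day, 6 February 2024).
The standard-time date in Doral District, February 6, 2024, does not fall between 17 March and 27 October, so daylight saving is not in effect and Doral District is at UTC+11:30.
21:00 UTC + 11h30m = 08:30 Doral District (rolling into the next day, 6 February 2024).

08:30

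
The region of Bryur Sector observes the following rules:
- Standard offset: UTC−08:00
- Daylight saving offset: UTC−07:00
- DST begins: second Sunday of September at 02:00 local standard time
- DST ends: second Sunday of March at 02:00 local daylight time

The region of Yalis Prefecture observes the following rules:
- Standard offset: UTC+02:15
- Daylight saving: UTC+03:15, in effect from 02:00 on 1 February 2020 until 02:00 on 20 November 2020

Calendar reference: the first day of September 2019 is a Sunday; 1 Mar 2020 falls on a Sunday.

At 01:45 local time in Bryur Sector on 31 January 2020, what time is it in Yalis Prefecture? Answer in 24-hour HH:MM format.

11:00

1 September 2019 is a Sunday, so the first Sunday is September 1 and the second is September 8.
1 March 2020 is a Sunday, so the first Sunday is March 1 and the second is March 8.
Daylight saving runs 8 September 2019 – 8 March 2020; 31 January 2020 is inside that window, so Bryur Sector is at UTC−07:00.
01:45 Bryur Sector + 7h = 08:45 UTC.
At the standard offset (UTC+02:15), 08:45 UTC + 2h15m = 11:00 Yalis Prefecture standard time.
Daylight saving runs 1 February – 20 November; the standard-time date in Yalis Prefecture, 31 January 2020, is outside that window, so Yalis Prefecture is on standard time at UTC+02:15.
08:45 UTC + 2h15m = 11:00 Yalis Prefecture.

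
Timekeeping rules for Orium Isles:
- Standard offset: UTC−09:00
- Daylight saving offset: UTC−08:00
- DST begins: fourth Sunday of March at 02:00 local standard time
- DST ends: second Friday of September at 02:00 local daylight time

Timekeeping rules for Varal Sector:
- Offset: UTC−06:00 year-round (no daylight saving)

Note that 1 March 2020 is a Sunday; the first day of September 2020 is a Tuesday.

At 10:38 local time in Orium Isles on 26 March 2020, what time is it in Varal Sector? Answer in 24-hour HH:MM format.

12:38

1 March 2020 is a Sunday, so the first Sunday is March 1 and the fourth is March 22.
1 September 2020 is a Tuesday, so the first Friday is September 4 and the second is September 11.
26 March 2020 lies within the daylight-saving period (22 March – 11 September), so Orium Isles is on daylight time, UTC−08:00.
10:38 Orium Isles + 8h = 18:38 UTC.
Varal Sector has no daylight saving, so its offset is UTC−06:00 year-round.
18:38 UTC − 6h = 12:38 Varal Sector.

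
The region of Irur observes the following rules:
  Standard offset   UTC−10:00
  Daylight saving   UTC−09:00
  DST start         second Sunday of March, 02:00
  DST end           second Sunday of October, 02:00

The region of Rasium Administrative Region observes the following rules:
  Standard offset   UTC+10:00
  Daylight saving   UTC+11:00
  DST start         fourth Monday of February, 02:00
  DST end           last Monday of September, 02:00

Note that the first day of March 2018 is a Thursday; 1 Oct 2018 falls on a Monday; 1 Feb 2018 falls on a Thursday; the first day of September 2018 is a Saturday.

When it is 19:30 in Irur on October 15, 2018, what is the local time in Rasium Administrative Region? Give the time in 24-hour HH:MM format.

1 March 2018 is a Thursday, so the first Sunday is March 4 and the second is March 11.
1 October 2018 is a Monday, so the first Sunday is October 7 and the second is October 14.
Daylight saving runs 11 March – 14 October; October 15, 2018 is outside that window, so Irur is on standard time at UTC−10:00.
19:30 Irur + 10h = 05:30 UTC (rolling into the next day, 16 October 2018).
1 February 2018 is a Thursday, so the first Monday is February 5 and the fourth is February 26.
1 September 2018 is a Saturday, so Mondays fall on 3, 10, 17, 24; the last is September 24.
At the standard offset (UTC+10:00), 05:30 UTC + 10h = 15:30 Rasium Administrative Region standard time.
The standard-time date in Rasium Administrative Region, October 16, 2018, is outside the daylight-saving period (26 February – 24 September), so Rasium Administrative Region is on standard time, UTC+10:00.
05:30 UTC + 10h = 15:30 Rasium Administrative Region.

15:30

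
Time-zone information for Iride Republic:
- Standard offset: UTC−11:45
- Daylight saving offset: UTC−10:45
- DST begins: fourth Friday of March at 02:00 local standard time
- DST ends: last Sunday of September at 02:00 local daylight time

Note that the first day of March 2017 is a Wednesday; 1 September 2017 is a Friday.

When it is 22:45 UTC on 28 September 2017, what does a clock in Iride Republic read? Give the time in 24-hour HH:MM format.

11:00

1 March 2017 is a Wednesday, so the first Friday is March 3 and the fourth is March 24.
1 September 2017 is a Friday, so Sundays fall on 3, 10, 17, 24; the last is September 24.
At the standard offset (UTC−11:45), 22:45 UTC − 11h45m = 11:00 Iride Republic standard time.
The standard-time date in Iride Republic, 28 September 2017, does not fall between 24 March and 24 September, so daylight saving is not in effect and Iride Republic is at UTC−11:45.
22:45 UTC − 11h45m = 11:00 local.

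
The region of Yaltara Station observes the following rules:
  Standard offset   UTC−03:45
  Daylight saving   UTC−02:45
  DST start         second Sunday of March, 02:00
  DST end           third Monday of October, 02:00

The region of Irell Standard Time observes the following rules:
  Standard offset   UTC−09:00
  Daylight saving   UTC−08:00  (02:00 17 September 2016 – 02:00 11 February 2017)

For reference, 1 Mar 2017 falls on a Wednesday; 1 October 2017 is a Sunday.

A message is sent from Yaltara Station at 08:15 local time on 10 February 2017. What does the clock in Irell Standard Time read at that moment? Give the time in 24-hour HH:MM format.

1 March 2017 is a Wednesday, so the first Sunday is March 5 and the second is March 12.
1 October 2017 is a Sunday, so the first Monday is October 2 and the third is October 16.
10 February 2017 does not fall between 12 March and 16 October, so daylight saving is not in effect and Yaltara Station is at UTC−03:45.
08:15 Yaltara Station + 3h45m = 12:00 UTC.
At the standard offset (UTC−09:00), 12:00 UTC − 9h = 03:00 Irell Standard Time standard time.
The standard-time date in Irell Standard Time, 10 February 2017, lies within the daylight-saving period (17 September 2016 – 11 February 2017), so Irell Standard Time is on daylight time, UTC−08:00.
12:00 UTC − 8h = 04:00 Irell Standard Time.

04:00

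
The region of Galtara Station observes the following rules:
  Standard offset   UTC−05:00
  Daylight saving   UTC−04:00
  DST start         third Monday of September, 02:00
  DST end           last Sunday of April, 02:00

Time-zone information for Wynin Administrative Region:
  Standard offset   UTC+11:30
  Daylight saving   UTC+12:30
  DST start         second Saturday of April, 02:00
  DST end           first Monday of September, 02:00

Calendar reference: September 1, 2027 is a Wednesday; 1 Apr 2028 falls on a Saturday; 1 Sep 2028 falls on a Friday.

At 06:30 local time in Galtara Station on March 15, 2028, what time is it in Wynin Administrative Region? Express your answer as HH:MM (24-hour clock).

1 September 2027 is a Wednesday, so the first Monday is September 6 and the third is September 20.
1 April 2028 is a Saturday, so Sundays fall on 2, 9, 16, 23, 30; the last is April 30.
March 15, 2028 lies within the daylight-saving period (20 September 2027 – 30 April 2028), so Galtara Station is on daylight time, UTC−04:00.
06:30 Galtara Station + 4h = 10:30 UTC.
1 April 2028 is a Saturday, so the first Saturday is April 1 and the second is April 8.
1 September 2028 is a Friday, so the first Monday is September 4.
At the standard offset (UTC+11:30), 10:30 UTC + 11h30m = 22:00 Wynin Administrative Region standard time.
Daylight saving runs 8 April – 4 September; the standard-time date in Wynin Administrative Region, March 15, 2028, is outside that window, so Wynin Administrative Region is on standard time at UTC+11:30.
10:30 UTC + 11h30m = 22:00 Wynin Administrative Region.

22:00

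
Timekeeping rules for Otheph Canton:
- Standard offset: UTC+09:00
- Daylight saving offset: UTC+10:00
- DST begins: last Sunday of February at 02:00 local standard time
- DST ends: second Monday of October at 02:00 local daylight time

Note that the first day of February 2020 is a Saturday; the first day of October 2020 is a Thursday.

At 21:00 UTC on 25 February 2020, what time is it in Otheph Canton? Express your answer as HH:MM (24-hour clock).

1 February 2020 is a Saturday, so Sundays fall on 2, 9, 16, 23; the last is February 23.
1 October 2020 is a Thursday, so the first Monday is October 5 and the second is October 12.
At the standard offset (UTC+09:00), 21:00 UTC + 9h = 06:00 Otheph Canton standard time (rolling into the next day, 26 February 2020).
The standard-time date in Otheph Canton, 26 February 2020, falls between 23 February and 12 October, so daylight saving is in effect and Otheph Canton is at UTC+10:00.
21:00 UTC + 10h = 07:00 local (rolling into the next day, 26 February 2020).

07:00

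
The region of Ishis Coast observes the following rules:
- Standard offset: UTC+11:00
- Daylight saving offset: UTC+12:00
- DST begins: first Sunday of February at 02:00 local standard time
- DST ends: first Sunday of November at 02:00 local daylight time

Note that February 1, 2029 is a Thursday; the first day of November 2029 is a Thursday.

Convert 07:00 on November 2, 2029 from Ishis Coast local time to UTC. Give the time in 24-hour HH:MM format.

19:00

1 February 2029 is a Thursday, so the first Sunday is February 4.
1 November 2029 is a Thursday, so the first Sunday is November 4.
November 2, 2029 lies within the daylight-saving period (4 February – 4 November), so Ishis Coast is on daylight time, UTC+12:00.
07:00 local − 12h = 19:00 UTC (rolling into the previous day, 1 November 2029).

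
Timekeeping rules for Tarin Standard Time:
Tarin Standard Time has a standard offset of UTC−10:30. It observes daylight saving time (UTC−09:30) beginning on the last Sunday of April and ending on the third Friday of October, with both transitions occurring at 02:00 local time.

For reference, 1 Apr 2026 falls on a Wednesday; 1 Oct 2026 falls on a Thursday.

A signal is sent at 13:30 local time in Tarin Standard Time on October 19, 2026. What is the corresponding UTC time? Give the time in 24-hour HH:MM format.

1 April 2026 is a Wednesday, so Sundays fall on 5, 12, 19, 26; the last is April 26.
1 October 2026 is a Thursday, so the first Friday is October 2 and the third is October 16.
Daylight saving runs 26 April – 16 October; October 19, 2026 is outside that window, so Tarin Standard Time is on standard time at UTC−10:30.
13:30 local + 10h30m = 00:00 UTC (rolling into the next day, 20 October 2026).

00:00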